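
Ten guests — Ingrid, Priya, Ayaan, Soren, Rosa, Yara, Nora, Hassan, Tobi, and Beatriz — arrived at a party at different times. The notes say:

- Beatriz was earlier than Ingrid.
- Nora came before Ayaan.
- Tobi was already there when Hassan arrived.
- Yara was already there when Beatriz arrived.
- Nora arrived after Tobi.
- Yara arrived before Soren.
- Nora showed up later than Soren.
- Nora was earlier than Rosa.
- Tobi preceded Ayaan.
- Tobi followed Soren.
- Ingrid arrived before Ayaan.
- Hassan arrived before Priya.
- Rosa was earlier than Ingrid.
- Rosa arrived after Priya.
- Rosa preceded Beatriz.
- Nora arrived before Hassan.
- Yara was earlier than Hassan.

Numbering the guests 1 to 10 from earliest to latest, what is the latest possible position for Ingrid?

9

Ingrid must come before Ayaan — 1 guest forced after them.
Everything else can be placed before Ingrid in some valid order, so Ingrid can sit as late as position 10 − 1 = 9.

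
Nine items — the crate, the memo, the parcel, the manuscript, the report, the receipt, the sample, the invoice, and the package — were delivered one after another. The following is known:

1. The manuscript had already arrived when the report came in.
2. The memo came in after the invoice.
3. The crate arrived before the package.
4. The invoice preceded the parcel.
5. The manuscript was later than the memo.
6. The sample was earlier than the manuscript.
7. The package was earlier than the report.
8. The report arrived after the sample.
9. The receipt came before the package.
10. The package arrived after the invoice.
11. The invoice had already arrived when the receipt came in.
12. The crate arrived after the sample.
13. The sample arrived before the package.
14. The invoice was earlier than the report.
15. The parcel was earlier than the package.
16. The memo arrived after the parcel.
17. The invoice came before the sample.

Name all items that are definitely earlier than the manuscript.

the invoice, the memo, the parcel, the sample

Directly stated before the manuscript: the memo and the sample.
The invoice reaches the manuscript via the invoice → the memo → the manuscript.
The parcel reaches the manuscript via the parcel → the memo → the manuscript.
No chain forces the report (or any of the others) ahead of the manuscript.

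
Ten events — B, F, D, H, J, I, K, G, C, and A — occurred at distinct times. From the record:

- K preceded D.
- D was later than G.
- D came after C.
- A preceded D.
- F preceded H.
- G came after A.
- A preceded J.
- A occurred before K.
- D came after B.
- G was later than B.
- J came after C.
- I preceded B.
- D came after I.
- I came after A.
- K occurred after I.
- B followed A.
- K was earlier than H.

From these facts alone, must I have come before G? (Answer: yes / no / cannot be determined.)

Chain the constraints: I → B → G. Each link is directly stated, so I comes before G.

yes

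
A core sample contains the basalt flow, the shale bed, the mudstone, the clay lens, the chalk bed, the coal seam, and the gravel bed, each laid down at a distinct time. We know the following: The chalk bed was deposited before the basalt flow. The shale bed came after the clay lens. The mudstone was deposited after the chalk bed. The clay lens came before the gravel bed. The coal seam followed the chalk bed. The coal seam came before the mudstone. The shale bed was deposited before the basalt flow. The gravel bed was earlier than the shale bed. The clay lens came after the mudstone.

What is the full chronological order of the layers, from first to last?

the chalk bed, the coal seam, the mudstone, the clay lens, the gravel bed, the shale bed, the basalt flow

The constraints fix every adjacent pair, so only one ordering works:
the chalk bed → the coal seam → the mudstone → the clay lens → the gravel bed → the shale bed → the basalt flow.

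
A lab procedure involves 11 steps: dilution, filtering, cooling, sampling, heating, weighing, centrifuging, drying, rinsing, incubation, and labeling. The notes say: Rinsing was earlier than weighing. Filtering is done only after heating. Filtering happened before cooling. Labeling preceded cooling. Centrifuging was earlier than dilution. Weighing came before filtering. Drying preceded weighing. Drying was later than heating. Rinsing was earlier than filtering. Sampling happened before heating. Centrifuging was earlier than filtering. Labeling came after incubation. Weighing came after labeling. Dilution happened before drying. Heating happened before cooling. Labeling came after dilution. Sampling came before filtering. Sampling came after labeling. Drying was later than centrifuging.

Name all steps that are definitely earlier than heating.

centrifuging, dilution, incubation, labeling, sampling

Directly stated before heating: sampling.
Centrifuging reaches heating via centrifuging → dilution → labeling → sampling → heating.
Dilution reaches heating via dilution → labeling → sampling → heating.
Incubation reaches heating via incubation → labeling → sampling → heating.
Likewise labeling reaches heating by chaining the stated constraints.
No chain forces weighing (or any of the others) ahead of heating.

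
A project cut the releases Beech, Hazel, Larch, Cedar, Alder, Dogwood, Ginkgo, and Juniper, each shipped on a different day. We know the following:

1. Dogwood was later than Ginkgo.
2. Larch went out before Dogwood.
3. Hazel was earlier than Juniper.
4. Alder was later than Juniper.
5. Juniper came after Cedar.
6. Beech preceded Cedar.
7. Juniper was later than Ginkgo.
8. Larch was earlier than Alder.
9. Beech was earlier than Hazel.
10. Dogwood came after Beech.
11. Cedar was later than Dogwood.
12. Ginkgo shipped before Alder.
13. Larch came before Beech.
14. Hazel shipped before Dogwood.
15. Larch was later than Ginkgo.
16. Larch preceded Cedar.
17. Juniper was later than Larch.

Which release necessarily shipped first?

Ginkgo has a chain of constraints placing it before every other release, so Ginkgo must be first.

Ginkgo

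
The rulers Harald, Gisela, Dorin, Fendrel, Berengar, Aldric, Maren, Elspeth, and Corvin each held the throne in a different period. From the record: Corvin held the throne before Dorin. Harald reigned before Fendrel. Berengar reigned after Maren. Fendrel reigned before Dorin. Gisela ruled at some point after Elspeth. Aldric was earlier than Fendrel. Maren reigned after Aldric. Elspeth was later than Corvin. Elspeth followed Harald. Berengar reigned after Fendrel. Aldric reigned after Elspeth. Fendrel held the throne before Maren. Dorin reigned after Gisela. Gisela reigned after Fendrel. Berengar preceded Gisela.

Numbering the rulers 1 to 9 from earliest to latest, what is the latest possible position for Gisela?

8

Gisela must come before Dorin — 1 ruler forced after them.
Everything else can be placed before Gisela in some valid order, so Gisela can sit as late as position 9 − 1 = 8.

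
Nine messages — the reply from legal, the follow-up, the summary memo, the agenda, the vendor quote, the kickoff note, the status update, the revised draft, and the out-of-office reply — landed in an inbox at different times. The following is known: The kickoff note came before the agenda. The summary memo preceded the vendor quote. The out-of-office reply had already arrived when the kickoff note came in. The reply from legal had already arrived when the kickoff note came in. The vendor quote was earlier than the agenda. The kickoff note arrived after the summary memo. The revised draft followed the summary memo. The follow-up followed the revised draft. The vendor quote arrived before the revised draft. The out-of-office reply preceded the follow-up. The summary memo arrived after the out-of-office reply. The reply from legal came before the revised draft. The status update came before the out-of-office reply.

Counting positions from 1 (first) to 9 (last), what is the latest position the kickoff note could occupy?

The kickoff note must come before the agenda — 1 message forced after it.
Everything else can be placed before the kickoff note in some valid order, so the kickoff note can sit as late as position 9 − 1 = 8.

8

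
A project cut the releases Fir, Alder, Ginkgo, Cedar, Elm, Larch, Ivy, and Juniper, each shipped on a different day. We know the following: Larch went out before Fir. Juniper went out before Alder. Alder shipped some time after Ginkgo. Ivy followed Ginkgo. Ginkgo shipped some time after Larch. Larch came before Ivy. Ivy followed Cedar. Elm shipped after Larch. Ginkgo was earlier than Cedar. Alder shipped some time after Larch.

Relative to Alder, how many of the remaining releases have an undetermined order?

Forced before Alder: Ginkgo, Juniper, and Larch.
That leaves Cedar, Elm, Fir, and Ivy with no forced order relative to Alder — 4.

4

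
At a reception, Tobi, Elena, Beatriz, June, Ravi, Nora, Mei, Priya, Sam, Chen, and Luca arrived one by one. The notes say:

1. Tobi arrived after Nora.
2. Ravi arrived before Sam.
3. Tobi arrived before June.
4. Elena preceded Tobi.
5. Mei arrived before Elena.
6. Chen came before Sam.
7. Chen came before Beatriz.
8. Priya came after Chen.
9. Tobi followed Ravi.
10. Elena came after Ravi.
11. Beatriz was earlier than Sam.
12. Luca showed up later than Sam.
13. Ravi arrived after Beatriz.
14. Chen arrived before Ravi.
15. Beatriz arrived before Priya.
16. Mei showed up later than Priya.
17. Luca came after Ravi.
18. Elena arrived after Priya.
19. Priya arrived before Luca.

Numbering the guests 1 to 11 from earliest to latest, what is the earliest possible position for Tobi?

Beatriz, Chen, Elena, Mei, Nora, Priya, and Ravi must all come before Tobi — 7 forced predecessors.
Nothing else is forced ahead of Tobi, so their earliest slot is position 7 + 1 = 8.

8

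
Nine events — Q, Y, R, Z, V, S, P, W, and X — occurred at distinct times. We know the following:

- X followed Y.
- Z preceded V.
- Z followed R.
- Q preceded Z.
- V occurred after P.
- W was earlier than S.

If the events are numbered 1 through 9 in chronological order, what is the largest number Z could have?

Z must come before V — 1 event forced after it.
Everything else can be placed before Z in some valid order, so Z can sit as late as position 9 − 1 = 8.

8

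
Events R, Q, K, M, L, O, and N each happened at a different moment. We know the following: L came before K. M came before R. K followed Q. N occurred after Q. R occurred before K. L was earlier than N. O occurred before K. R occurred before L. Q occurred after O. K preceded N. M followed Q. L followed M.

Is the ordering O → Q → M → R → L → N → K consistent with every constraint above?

The constraints require K before N, but in the proposed sequence N appears ahead of K. That one violation is enough.

no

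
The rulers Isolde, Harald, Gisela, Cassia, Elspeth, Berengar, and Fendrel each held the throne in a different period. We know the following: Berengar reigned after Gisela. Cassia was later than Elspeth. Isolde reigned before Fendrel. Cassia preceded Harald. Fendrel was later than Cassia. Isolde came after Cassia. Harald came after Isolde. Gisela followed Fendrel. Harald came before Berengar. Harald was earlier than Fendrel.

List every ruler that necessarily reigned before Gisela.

Cassia, Elspeth, Fendrel, Harald, Isolde

Directly stated before Gisela: Fendrel.
Cassia reaches Gisela via Cassia → Fendrel → Gisela.
Elspeth reaches Gisela via Elspeth → Cassia → Fendrel → Gisela.
Harald reaches Gisela via Harald → Fendrel → Gisela.
Likewise Isolde reaches Gisela by chaining the stated constraints.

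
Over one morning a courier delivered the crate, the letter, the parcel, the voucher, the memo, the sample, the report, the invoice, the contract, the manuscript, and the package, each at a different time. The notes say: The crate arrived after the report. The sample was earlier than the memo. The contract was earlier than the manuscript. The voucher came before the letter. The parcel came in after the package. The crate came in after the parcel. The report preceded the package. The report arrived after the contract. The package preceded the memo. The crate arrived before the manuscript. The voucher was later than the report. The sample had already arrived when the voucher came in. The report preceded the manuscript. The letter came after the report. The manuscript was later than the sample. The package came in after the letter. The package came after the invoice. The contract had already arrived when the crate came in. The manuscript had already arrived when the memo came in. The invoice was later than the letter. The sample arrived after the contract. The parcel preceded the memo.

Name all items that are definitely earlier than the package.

Directly stated before the package: the invoice, the letter, and the report.
The contract reaches the package via the contract → the report → the package.
The sample reaches the package via the sample → the voucher → the letter → the package.
The voucher reaches the package via the voucher → the letter → the package.
No chain forces the memo (or any of the others) ahead of the package.

the contract, the invoice, the letter, the report, the sample, the voucher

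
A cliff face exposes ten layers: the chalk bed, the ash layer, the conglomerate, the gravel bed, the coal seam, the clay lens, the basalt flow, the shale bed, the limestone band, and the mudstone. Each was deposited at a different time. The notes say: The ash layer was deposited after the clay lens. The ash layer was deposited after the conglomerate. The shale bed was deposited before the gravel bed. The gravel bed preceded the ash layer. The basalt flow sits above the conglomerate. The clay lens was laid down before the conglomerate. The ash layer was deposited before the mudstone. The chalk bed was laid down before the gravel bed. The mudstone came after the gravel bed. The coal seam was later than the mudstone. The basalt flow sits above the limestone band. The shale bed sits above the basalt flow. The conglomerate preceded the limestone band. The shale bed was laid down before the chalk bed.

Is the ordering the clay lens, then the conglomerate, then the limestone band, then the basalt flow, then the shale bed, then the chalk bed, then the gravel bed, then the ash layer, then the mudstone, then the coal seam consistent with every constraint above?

yes

Check each stated constraint against the proposed order — e.g. the conglomerate is ahead of the ash layer; the clay lens is ahead of the ash layer. Every pair is in the required order; nothing is violated.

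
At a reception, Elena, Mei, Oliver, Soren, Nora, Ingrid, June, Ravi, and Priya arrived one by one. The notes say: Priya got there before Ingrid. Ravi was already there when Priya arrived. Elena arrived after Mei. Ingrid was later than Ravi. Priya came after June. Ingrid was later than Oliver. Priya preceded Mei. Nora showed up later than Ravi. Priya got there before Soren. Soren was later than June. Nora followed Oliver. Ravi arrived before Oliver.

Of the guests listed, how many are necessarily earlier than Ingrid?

4

Directly stated before Ingrid: Oliver, Priya, and Ravi.
June reaches Ingrid via June → Priya → Ingrid.
No chain forces Mei (or any of the others) ahead of Ingrid.
That's June, Oliver, Priya, and Ravi — 4 in all.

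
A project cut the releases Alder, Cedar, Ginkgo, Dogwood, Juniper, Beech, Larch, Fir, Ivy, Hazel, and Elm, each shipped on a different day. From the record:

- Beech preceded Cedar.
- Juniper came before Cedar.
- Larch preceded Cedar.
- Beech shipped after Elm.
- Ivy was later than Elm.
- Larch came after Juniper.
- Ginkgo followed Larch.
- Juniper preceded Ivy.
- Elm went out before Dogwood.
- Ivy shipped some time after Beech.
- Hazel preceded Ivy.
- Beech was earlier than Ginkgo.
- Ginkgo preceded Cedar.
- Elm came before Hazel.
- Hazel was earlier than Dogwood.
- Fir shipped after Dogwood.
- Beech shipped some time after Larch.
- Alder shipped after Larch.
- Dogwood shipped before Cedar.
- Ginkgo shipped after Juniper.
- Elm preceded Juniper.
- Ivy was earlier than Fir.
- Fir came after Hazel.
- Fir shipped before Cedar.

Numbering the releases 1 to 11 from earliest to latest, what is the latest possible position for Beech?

Beech must come before Cedar, Fir, Ginkgo, and Ivy — 4 releases forced after it.
Everything else can be placed before Beech in some valid order, so Beech can sit as late as position 11 − 4 = 7.

7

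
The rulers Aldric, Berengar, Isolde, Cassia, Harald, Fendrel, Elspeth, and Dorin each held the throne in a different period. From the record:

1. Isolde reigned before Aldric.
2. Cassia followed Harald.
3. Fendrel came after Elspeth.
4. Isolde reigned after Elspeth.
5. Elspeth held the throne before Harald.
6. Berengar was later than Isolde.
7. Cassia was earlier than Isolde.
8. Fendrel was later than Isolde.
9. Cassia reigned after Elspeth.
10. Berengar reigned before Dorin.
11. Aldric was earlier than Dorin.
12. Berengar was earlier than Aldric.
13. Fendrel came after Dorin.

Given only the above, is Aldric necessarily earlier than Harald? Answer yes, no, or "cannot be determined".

no

Tracing the constraints gives Harald → Cassia → Isolde → Aldric, so Harald must come before Aldric.
That means Aldric cannot be before Harald.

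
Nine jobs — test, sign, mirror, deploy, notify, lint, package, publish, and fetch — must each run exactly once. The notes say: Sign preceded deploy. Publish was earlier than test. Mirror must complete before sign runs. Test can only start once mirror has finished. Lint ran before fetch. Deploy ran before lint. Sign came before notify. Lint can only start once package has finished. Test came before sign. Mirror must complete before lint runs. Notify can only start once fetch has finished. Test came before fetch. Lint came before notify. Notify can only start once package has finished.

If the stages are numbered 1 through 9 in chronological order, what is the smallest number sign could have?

4

Mirror, publish, and test must all come before sign — 3 forced predecessors.
Nothing else is forced ahead of sign, so its earliest slot is position 3 + 1 = 4.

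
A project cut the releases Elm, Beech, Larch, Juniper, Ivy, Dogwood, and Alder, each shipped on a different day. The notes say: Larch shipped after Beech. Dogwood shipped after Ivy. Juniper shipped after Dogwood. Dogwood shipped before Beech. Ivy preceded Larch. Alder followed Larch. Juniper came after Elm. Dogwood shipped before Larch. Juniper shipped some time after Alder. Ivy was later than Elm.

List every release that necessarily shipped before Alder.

Beech, Dogwood, Elm, Ivy, Larch

Directly stated before Alder: Larch.
Beech reaches Alder via Beech → Larch → Alder.
Dogwood reaches Alder via Dogwood → Larch → Alder.
Elm reaches Alder via Elm → Ivy → Larch → Alder.
Likewise Ivy reaches Alder by chaining the stated constraints.
No chain forces Juniper ahead of Alder.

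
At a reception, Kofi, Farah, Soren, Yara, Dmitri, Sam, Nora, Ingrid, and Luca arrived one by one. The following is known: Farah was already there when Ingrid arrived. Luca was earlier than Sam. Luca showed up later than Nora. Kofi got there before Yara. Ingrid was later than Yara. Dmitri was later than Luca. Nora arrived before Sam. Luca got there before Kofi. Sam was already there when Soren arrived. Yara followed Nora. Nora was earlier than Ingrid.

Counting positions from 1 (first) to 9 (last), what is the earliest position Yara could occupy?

Kofi, Luca, and Nora must all come before Yara — 3 forced predecessors.
Nothing else is forced ahead of Yara, so their earliest slot is position 3 + 1 = 4.

4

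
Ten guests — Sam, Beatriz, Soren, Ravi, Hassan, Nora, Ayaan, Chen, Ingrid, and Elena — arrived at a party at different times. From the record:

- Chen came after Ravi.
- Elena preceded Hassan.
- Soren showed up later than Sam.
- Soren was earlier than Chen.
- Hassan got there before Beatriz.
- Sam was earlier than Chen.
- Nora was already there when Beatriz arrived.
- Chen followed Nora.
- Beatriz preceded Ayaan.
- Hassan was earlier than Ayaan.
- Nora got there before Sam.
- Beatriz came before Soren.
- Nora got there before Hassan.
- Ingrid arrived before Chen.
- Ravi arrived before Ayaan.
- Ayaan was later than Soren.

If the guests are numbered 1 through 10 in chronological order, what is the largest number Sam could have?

Sam must come before Ayaan, Chen, and Soren — 3 guests forced after them.
Everything else can be placed before Sam in some valid order, so Sam can sit as late as position 10 − 3 = 7.

7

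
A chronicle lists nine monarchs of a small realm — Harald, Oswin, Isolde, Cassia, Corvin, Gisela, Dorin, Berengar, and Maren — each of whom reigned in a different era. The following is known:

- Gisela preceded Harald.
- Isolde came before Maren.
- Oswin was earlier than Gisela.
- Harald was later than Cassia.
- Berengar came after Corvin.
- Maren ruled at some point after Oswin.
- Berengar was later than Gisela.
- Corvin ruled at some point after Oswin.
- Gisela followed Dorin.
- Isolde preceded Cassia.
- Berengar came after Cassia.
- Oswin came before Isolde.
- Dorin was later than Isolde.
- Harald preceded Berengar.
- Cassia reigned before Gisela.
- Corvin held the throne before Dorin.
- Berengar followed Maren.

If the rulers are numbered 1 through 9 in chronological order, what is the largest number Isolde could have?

Isolde must come before Berengar, Cassia, Dorin, Gisela, Harald, and Maren — 6 rulers forced after them.
Everything else can be placed before Isolde in some valid order, so Isolde can sit as late as position 9 − 6 = 3.

3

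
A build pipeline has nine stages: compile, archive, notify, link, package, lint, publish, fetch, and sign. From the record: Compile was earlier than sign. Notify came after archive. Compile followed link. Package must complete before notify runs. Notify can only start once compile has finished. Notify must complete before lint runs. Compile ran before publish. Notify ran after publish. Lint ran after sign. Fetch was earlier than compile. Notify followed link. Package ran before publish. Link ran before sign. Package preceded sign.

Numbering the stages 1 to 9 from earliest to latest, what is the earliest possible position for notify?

Archive, compile, fetch, link, package, and publish must all come before notify — 6 forced predecessors.
Nothing else is forced ahead of notify, so its earliest slot is position 6 + 1 = 7.

7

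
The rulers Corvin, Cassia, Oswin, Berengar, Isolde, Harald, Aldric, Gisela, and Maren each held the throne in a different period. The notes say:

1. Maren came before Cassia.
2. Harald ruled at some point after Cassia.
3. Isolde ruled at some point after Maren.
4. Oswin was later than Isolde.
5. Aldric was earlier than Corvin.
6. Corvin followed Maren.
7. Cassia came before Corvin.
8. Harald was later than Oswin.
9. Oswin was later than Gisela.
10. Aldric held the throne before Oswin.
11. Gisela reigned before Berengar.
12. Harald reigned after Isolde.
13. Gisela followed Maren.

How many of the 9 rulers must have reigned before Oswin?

4

Directly stated before Oswin: Aldric, Gisela, and Isolde.
Maren reaches Oswin via Maren → Gisela → Oswin.
No chain forces Harald (or any of the others) ahead of Oswin.
That's Aldric, Gisela, Isolde, and Maren — 4 in all.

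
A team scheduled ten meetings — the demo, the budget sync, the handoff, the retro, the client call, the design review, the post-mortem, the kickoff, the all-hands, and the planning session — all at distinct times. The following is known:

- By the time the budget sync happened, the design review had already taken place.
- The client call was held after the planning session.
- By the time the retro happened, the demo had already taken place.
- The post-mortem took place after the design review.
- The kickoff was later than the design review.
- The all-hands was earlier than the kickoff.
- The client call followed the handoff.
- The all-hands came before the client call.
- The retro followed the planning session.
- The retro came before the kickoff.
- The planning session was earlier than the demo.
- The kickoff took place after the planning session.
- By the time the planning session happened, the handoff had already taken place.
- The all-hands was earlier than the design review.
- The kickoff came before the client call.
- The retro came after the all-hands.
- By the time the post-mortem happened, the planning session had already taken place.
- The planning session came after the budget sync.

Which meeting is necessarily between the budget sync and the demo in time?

the planning session

Tracing the constraints gives the budget sync → the planning session → the demo, so the planning session sits after the budget sync and before the demo.
No other meeting is forced both after the budget sync and before the demo.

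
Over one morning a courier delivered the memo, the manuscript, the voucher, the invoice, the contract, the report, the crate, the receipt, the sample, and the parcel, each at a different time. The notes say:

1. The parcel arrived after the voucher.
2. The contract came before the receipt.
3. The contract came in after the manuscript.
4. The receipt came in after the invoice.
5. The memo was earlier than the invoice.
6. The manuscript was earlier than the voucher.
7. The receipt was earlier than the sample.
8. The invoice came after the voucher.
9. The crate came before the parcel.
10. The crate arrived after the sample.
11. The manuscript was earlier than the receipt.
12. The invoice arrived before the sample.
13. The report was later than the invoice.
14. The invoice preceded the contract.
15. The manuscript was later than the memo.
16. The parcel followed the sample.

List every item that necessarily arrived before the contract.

the invoice, the manuscript, the memo, the voucher

Directly stated before the contract: the invoice and the manuscript.
The memo reaches the contract via the memo → the invoice → the contract.
The voucher reaches the contract via the voucher → the invoice → the contract.
No chain forces the sample (or any of the others) ahead of the contract.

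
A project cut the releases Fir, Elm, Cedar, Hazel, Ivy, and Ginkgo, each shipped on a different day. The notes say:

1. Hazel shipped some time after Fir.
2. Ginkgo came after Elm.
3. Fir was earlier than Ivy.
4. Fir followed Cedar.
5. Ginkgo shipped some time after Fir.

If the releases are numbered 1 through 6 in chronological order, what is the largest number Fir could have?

3

Fir must come before Ginkgo, Hazel, and Ivy — 3 releases forced after it.
Everything else can be placed before Fir in some valid order, so Fir can sit as late as position 6 − 3 = 3.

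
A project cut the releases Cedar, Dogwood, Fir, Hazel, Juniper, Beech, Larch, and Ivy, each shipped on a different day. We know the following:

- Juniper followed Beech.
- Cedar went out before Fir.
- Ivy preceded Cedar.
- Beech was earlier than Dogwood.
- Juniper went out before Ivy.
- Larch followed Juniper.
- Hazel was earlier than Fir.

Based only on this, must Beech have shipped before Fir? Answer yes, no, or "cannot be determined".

Chain the constraints: Beech → Juniper → Ivy → Cedar → Fir. Each link is directly stated, so Beech comes before Fir.

yes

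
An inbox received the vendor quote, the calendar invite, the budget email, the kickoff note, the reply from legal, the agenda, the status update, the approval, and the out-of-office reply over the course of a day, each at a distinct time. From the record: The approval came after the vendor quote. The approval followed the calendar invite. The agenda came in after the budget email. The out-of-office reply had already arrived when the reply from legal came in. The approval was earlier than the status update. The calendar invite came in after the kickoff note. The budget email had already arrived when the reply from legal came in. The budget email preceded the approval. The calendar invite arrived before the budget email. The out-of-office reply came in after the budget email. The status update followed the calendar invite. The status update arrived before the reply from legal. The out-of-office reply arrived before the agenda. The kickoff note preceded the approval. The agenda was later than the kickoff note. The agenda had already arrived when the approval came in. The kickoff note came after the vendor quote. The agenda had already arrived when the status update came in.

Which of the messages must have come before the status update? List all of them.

Directly stated before the status update: the agenda, the approval, and the calendar invite.
The budget email reaches the status update via the budget email → the agenda → the status update.
The kickoff note reaches the status update via the kickoff note → the approval → the status update.
The out-of-office reply reaches the status update via the out-of-office reply → the agenda → the status update.
Likewise the vendor quote reaches the status update by chaining the stated constraints.
No chain forces the reply from legal ahead of the status update.

the agenda, the approval, the budget email, the calendar invite, the kickoff note, the out-of-office reply, the vendor quote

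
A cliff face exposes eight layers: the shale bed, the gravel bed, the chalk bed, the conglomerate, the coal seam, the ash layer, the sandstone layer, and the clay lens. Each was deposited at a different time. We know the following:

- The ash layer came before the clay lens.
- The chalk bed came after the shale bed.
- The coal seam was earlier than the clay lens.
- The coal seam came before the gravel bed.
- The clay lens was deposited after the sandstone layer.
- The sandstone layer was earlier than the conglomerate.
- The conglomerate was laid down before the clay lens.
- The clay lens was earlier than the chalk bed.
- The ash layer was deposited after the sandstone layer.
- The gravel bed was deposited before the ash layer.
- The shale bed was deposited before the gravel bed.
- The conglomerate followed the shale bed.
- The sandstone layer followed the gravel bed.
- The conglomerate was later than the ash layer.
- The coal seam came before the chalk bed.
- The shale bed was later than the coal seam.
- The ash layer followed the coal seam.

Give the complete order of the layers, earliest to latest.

The constraints fix every adjacent pair, so only one ordering works:
the coal seam → the shale bed → the gravel bed → the sandstone layer → the ash layer → the conglomerate → the clay lens → the chalk bed.

the coal seam, the shale bed, the gravel bed, the sandstone layer, the ash layer, the conglomerate, the clay lens, the chalk bed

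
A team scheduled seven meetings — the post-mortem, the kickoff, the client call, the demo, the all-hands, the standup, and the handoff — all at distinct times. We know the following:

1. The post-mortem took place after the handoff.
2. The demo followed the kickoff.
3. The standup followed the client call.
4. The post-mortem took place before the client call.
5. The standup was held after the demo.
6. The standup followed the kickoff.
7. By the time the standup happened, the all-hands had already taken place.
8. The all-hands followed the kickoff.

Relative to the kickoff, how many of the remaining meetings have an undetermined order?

Forced after the kickoff: the all-hands, the demo, and the standup.
That leaves the client call, the handoff, and the post-mortem with no forced order relative to the kickoff — 3.

3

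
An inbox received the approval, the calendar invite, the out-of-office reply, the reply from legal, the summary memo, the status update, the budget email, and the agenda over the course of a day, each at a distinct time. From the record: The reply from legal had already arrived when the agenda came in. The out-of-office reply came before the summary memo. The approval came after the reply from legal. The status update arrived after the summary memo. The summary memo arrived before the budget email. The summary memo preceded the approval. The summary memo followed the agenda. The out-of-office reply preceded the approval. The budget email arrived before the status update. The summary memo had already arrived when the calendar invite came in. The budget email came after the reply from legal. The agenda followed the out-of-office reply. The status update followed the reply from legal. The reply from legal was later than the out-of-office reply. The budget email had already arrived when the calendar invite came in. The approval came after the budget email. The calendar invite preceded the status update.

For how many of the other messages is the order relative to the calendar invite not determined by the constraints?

1

Forced before the calendar invite: the agenda, the budget email, the out-of-office reply, the reply from legal, and the summary memo; forced after the calendar invite: the status update.
That leaves the approval with no forced order relative to the calendar invite — 1.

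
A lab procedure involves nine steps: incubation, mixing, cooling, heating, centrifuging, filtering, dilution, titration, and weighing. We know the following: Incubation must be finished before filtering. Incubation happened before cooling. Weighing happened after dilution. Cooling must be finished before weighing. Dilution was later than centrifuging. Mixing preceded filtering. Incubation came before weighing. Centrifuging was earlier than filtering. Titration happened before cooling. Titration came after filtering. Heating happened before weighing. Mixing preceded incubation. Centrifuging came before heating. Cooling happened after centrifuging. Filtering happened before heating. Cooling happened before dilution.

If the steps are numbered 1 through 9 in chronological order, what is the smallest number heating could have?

Centrifuging, filtering, incubation, and mixing must all come before heating — 4 forced predecessors.
Nothing else is forced ahead of heating, so its earliest slot is position 4 + 1 = 5.

5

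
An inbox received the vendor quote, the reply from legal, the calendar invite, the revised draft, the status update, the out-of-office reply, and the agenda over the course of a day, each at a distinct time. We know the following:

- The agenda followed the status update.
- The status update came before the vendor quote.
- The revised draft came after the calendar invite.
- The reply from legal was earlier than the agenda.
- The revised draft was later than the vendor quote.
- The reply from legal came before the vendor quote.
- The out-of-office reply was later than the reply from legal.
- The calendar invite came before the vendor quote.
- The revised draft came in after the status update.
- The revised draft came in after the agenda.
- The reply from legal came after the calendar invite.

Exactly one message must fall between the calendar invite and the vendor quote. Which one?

the reply from legal

Tracing the constraints gives the calendar invite → the reply from legal → the vendor quote, so the reply from legal sits after the calendar invite and before the vendor quote.
No other message is forced both after the calendar invite and before the vendor quote.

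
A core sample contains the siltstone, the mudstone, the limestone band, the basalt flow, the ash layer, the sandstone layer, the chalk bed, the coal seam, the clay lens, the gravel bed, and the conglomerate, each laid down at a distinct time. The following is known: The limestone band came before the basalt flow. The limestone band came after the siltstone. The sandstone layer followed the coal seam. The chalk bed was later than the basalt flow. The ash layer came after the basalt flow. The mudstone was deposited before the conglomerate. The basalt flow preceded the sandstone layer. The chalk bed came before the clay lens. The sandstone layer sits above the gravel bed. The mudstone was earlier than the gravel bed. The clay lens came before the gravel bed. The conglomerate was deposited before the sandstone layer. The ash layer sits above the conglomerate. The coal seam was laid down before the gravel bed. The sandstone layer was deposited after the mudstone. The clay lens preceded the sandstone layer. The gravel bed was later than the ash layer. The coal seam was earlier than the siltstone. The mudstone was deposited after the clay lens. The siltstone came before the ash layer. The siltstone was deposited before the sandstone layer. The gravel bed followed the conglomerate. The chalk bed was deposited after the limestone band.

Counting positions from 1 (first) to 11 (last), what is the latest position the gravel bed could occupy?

10

The gravel bed must come before the sandstone layer — 1 layer forced after it.
Everything else can be placed before the gravel bed in some valid order, so the gravel bed can sit as late as position 11 − 1 = 10.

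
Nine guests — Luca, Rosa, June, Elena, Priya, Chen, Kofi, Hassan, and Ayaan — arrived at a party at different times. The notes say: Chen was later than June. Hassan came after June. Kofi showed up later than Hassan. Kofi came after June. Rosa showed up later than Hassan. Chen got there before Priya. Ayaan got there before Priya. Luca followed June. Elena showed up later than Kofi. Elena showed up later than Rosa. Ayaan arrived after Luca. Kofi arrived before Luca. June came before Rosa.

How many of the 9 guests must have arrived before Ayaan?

Directly stated before Ayaan: Luca.
Hassan reaches Ayaan via Hassan → Kofi → Luca → Ayaan.
June reaches Ayaan via June → Luca → Ayaan.
Kofi reaches Ayaan via Kofi → Luca → Ayaan.
No chain forces Elena (or any of the others) ahead of Ayaan.
That's Hassan, June, Kofi, and Luca — 4 in all.

4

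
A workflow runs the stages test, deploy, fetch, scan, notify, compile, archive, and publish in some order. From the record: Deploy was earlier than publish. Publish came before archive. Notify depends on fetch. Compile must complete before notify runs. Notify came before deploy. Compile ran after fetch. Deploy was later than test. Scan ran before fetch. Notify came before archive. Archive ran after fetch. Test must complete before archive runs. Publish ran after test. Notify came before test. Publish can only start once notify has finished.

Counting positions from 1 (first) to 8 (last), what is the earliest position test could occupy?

Compile, fetch, notify, and scan must all come before test — 4 forced predecessors.
Nothing else is forced ahead of test, so its earliest slot is position 4 + 1 = 5.

5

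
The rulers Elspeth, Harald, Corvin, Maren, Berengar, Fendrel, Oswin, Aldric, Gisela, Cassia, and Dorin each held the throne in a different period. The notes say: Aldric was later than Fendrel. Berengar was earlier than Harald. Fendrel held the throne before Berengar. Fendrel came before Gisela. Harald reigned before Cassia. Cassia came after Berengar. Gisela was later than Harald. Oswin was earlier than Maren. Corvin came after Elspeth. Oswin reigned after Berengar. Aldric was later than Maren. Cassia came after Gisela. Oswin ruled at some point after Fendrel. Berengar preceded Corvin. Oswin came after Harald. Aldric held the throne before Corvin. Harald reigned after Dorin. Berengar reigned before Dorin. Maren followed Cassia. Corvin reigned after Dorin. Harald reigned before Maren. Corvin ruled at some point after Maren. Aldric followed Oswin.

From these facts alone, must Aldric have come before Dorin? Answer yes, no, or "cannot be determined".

Tracing the constraints gives Dorin → Harald → Maren → Aldric, so Dorin must come before Aldric.
That means Aldric cannot be before Dorin.

no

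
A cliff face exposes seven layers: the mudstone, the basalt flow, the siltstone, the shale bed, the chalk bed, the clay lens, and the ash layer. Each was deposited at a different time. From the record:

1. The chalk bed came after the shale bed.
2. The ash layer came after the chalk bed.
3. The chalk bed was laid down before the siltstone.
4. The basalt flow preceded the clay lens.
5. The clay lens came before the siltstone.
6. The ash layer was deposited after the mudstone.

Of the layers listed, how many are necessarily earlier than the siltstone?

4

Directly stated before the siltstone: the chalk bed and the clay lens.
The basalt flow reaches the siltstone via the basalt flow → the clay lens → the siltstone.
The shale bed reaches the siltstone via the shale bed → the chalk bed → the siltstone.
No chain forces the ash layer (or any of the others) ahead of the siltstone.
That's the basalt flow, the chalk bed, the clay lens, and the shale bed — 4 in all.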